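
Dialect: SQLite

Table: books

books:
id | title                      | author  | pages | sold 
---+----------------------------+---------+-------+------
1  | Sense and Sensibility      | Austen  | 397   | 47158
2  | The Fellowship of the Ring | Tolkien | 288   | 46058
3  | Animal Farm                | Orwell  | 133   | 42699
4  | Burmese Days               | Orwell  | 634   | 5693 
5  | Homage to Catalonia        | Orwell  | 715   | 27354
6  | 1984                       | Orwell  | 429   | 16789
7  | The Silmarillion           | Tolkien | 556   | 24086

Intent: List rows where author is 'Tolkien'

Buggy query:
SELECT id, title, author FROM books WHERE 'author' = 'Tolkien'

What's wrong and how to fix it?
Bug: 'author' in single quotes is a string literal, not the column; the comparison is literal-vs-literal and never true

Fix: Reference the column as author without single quotes

Corrected query:
SELECT id, title, author FROM books WHERE author = 'Tolkien'

Result:
id | title                      | author 
---+----------------------------+--------
2  | The Fellowship of the Ring | Tolkien
7  | The Silmarillion           | Tolkien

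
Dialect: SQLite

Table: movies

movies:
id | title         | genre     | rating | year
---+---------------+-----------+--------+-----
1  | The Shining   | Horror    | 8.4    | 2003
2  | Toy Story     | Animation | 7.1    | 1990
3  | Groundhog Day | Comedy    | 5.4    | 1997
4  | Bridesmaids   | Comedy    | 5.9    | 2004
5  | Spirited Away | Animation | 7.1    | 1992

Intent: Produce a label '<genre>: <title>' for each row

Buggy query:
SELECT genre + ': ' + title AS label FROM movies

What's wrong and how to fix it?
Bug: SQLite uses || for string concatenation; + coerces text to numbers (yielding 0)

Fix: Replace + with || to concatenate text

Corrected query:
SELECT genre || ': ' || title AS label FROM movies

Result:
label                   
------------------------
Horror: The Shining     
Animation: Toy Story    
Comedy: Groundhog Day   
Comedy: Bridesmaids     
Animation: Spirited Away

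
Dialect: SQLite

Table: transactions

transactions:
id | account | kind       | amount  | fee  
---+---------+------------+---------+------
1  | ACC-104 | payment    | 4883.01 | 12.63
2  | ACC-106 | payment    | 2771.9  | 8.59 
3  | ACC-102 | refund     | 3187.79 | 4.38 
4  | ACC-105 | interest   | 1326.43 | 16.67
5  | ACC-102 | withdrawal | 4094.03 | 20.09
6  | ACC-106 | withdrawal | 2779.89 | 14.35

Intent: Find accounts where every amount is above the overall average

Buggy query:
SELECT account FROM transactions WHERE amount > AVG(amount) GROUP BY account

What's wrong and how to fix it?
Bug: WHERE evaluates per row before aggregation, so AVG() is unavailable

Fix: Use a subquery for AVG and a HAVING MIN(...) filter so the condition holds for every row in the group

Corrected query:
SELECT account FROM transactions GROUP BY account HAVING MIN(amount) > (SELECT AVG(amount) FROM transactions)

Result:
account
-------
ACC-102
ACC-104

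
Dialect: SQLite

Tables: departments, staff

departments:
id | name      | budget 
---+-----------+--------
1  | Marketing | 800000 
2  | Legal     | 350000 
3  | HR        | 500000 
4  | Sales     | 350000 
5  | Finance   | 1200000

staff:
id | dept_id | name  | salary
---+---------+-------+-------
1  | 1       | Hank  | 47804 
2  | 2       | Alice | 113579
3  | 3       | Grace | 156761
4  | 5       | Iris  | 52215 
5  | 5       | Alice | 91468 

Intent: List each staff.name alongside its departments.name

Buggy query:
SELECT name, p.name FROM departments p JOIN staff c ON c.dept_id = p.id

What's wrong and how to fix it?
Bug: 'name' exists in both joined tables, so the database can't tell which one is meant

Fix: Prefix ambiguous columns with the table alias

Corrected query:
SELECT c.name, p.name FROM departments p JOIN staff c ON c.dept_id = p.id

Result:
name  | name     
------+----------
Hank  | Marketing
Alice | Legal    
Grace | HR       
Iris  | Finance  
Alice | Finance  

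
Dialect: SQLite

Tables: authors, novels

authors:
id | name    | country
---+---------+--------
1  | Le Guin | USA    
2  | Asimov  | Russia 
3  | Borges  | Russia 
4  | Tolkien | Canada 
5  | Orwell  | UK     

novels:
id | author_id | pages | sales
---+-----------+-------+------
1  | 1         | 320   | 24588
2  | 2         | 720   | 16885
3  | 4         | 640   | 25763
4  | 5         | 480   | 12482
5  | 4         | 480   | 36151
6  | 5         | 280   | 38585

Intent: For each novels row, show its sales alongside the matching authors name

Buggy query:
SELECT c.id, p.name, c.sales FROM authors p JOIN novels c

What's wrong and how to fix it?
Bug: JOIN with no ON clause produces a cartesian product; every novels row pairs with every authors row

Fix: Add ON c.author_id = p.id to the JOIN

Corrected query:
SELECT c.id, p.name, c.sales FROM authors p JOIN novels c ON c.author_id = p.id

Result:
id | name    | sales
---+---------+------
1  | Le Guin | 24588
2  | Asimov  | 16885
3  | Tolkien | 25763
4  | Orwell  | 12482
5  | Tolkien | 36151
6  | Orwell  | 38585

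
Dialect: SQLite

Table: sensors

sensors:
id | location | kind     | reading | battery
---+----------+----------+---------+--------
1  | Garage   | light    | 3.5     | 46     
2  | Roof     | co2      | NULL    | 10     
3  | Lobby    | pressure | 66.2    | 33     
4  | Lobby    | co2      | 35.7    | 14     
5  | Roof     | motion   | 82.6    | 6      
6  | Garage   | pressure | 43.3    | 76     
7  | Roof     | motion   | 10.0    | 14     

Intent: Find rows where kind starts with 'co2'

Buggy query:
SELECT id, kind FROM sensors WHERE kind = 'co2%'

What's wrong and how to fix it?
Bug: Wildcards only work with LIKE; '=' treats '%' as a literal character

Fix: Use LIKE for wildcard pattern matching

Corrected query:
SELECT id, kind FROM sensors WHERE kind LIKE 'co2%'

Result:
id | kind
---+-----
2  | co2 
4  | co2 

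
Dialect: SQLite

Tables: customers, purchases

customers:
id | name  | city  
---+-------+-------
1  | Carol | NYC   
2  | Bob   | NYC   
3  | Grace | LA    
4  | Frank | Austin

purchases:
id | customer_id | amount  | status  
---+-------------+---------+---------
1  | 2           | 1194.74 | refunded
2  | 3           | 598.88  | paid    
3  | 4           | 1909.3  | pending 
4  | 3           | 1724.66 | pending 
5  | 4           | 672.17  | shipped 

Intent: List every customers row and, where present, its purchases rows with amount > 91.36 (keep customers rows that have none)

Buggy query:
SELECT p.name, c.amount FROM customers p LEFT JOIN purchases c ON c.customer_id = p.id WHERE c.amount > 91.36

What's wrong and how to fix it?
Bug: A WHERE condition on the right-hand table after LEFT JOIN drops unmatched parents

Fix: Put 'c.amount > 91.36' in the JOIN's ON clause instead of WHERE

Corrected query:
SELECT p.name, c.amount FROM customers p LEFT JOIN purchases c ON c.customer_id = p.id AND c.amount > 91.36

Result:
name  | amount 
------+--------
Carol | NULL   
Bob   | 1194.74
Grace | 598.88 
Grace | 1724.66
Frank | 672.17 
Frank | 1909.3 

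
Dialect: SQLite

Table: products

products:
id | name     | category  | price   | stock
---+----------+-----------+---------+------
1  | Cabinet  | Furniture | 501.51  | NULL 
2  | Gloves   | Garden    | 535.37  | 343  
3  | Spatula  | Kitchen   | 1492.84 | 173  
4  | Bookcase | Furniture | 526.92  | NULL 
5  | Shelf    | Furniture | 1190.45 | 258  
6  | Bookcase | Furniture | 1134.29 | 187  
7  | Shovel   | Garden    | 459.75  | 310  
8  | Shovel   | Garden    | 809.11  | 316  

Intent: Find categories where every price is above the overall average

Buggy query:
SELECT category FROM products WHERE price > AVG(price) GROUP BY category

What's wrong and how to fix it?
Bug: AVG() is an aggregate; it can't sit directly in WHERE

Fix: Use a subquery for AVG and a HAVING MIN(...) filter so the condition holds for every row in the group

Corrected query:
SELECT category FROM products GROUP BY category HAVING MIN(price) > (SELECT AVG(price) FROM products)

Result:
category
--------
Kitchen 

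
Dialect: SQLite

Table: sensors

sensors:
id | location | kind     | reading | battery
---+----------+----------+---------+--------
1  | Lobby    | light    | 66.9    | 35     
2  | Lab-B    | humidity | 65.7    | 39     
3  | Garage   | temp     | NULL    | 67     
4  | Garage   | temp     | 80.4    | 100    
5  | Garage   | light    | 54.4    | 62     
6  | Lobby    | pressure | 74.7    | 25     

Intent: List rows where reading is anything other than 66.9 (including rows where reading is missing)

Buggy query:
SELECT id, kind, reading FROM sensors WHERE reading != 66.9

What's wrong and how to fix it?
Bug: 'reading != 66.9' is unknown when reading is NULL, so NULL rows are silently excluded

Fix: Handle NULL separately with IS NULL alongside the inequality

Corrected query:
SELECT id, kind, reading FROM sensors WHERE reading != 66.9 OR reading IS NULL

Result:
id | kind     | reading
---+----------+--------
2  | humidity | 65.7   
3  | temp     | NULL   
4  | temp     | 80.4   
5  | light    | 54.4   
6  | pressure | 74.7   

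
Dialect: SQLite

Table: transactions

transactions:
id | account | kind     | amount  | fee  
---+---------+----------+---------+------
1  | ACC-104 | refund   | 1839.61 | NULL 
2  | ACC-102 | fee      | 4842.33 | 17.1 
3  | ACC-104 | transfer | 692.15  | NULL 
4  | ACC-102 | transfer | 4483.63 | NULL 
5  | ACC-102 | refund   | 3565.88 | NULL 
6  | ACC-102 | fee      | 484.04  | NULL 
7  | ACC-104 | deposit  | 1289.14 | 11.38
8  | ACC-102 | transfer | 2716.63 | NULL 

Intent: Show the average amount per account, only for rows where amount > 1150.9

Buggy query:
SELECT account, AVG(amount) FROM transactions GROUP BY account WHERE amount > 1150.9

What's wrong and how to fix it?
Bug: Row-level WHERE must come before GROUP BY in the clause order

Fix: Place WHERE between FROM and GROUP BY

Corrected query:
SELECT account, AVG(amount) FROM transactions WHERE amount > 1150.9 GROUP BY account

Result:
account | AVG(amount)
--------+------------
ACC-102 | 3902.1175  
ACC-104 | 1564.375   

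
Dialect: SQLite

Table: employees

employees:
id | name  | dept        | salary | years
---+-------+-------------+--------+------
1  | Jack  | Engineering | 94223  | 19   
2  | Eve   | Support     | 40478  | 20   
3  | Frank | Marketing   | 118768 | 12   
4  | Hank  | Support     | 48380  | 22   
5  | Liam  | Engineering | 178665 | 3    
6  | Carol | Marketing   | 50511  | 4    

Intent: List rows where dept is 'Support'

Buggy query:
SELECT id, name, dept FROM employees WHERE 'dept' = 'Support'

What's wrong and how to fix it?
Bug: 'dept' in single quotes is a string literal, not the column; the comparison is literal-vs-literal and never true

Fix: Remove the quotes around the column name (or use double quotes for an identifier)

Corrected query:
SELECT id, name, dept FROM employees WHERE dept = 'Support'

Result:
id | name | dept   
---+------+--------
2  | Eve  | Support
4  | Hank | Support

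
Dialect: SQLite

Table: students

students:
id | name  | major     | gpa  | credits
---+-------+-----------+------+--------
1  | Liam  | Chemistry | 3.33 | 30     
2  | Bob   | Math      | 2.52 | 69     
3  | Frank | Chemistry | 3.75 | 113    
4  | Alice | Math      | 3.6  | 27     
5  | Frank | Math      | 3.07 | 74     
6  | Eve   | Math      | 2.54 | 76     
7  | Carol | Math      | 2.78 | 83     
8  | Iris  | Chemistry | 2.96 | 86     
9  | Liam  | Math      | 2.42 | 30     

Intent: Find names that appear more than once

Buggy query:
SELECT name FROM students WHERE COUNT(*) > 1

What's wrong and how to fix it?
Bug: WHERE can't reference COUNT(*); aggregates are computed after WHERE

Fix: GROUP BY name, then filter groups with HAVING COUNT(*) > 1

Corrected query:
SELECT name FROM students GROUP BY name HAVING COUNT(*) > 1

Result:
name 
-----
Frank
Liam 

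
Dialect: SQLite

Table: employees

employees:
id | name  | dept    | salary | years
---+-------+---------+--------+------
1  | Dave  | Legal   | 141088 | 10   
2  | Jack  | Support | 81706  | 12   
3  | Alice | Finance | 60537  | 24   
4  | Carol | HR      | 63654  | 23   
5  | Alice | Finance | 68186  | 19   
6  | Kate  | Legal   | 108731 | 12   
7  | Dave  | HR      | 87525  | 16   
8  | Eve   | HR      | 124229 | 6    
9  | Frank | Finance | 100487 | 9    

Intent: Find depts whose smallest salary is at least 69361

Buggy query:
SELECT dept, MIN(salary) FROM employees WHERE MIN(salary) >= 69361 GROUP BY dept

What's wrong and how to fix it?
Bug: Aggregates like MIN are computed per group after WHERE runs

Fix: Replace WHERE with HAVING after the GROUP BY

Corrected query:
SELECT dept, MIN(salary) FROM employees GROUP BY dept HAVING MIN(salary) >= 69361

Result:
dept    | MIN(salary)
--------+------------
Legal   | 108731     
Support | 81706      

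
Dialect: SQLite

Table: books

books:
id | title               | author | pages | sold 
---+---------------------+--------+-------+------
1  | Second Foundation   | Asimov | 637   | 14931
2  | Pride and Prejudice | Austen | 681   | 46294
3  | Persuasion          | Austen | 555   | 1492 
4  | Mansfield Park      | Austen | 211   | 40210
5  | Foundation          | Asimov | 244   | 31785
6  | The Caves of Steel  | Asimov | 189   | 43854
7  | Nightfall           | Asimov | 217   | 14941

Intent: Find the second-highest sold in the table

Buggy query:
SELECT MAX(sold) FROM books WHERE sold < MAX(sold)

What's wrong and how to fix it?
Bug: The inner MAX is an aggregate inside WHERE, which is not allowed

Fix: Compute the overall MAX in a subquery, then take MAX of rows below it

Corrected query:
SELECT MAX(sold) FROM books WHERE sold < (SELECT MAX(sold) FROM books)

Result:
MAX(sold)
---------
43854    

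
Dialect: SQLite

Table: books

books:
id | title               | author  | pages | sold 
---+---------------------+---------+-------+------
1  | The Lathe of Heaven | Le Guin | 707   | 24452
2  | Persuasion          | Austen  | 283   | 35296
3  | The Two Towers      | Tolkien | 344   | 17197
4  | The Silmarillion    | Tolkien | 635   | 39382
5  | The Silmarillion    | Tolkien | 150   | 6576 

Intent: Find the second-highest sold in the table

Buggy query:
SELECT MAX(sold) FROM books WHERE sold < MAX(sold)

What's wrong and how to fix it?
Bug: MAX(sold) on the right of the comparison is an aggregate-in-WHERE error

Fix: Compute the overall MAX in a subquery, then take MAX of rows below it

Corrected query:
SELECT MAX(sold) FROM books WHERE sold < (SELECT MAX(sold) FROM books)

Result:
MAX(sold)
---------
35296    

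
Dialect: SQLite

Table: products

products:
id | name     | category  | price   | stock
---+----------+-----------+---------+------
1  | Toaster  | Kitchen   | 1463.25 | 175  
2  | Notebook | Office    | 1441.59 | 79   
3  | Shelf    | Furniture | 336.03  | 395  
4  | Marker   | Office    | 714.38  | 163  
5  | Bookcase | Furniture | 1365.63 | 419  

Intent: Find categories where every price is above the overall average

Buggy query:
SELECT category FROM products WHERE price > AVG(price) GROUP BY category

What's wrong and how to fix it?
Bug: AVG() is an aggregate; it can't sit directly in WHERE

Fix: Use a subquery for AVG and a HAVING MIN(...) filter so the condition holds for every row in the group

Corrected query:
SELECT category FROM products GROUP BY category HAVING MIN(price) > (SELECT AVG(price) FROM products)

Result:
category
--------
Kitchen 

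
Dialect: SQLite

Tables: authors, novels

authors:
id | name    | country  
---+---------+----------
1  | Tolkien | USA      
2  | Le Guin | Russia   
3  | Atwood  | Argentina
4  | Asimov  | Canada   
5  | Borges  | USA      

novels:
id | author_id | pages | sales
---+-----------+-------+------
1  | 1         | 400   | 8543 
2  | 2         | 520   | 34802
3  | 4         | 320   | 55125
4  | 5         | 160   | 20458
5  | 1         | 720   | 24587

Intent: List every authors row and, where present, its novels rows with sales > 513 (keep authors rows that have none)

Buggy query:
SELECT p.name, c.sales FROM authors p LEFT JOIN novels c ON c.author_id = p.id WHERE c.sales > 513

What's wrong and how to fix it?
Bug: Filtering c.sales in WHERE discards the NULL rows produced by LEFT JOIN, turning it into an inner join

Fix: Move the right-table condition into the ON clause so unmatched parents are kept

Corrected query:
SELECT p.name, c.sales FROM authors p LEFT JOIN novels c ON c.author_id = p.id AND c.sales > 513

Result:
name    | sales
--------+------
Tolkien | 8543 
Tolkien | 24587
Le Guin | 34802
Atwood  | NULL 
Asimov  | 55125
Borges  | 20458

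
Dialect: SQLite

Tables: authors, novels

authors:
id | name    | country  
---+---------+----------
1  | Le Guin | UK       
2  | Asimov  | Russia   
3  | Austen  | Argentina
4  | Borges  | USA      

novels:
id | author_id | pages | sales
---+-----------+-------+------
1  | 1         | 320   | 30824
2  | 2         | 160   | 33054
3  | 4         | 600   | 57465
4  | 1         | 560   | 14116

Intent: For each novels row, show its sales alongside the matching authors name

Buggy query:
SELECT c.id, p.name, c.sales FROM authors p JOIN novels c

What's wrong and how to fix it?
Bug: Missing join condition: each novels row is matched to all authors rows instead of just its own

Fix: Add ON c.author_id = p.id to the JOIN

Corrected query:
SELECT c.id, p.name, c.sales FROM authors p JOIN novels c ON c.author_id = p.id

Result:
id | name    | sales
---+---------+------
1  | Le Guin | 30824
2  | Asimov  | 33054
3  | Borges  | 57465
4  | Le Guin | 14116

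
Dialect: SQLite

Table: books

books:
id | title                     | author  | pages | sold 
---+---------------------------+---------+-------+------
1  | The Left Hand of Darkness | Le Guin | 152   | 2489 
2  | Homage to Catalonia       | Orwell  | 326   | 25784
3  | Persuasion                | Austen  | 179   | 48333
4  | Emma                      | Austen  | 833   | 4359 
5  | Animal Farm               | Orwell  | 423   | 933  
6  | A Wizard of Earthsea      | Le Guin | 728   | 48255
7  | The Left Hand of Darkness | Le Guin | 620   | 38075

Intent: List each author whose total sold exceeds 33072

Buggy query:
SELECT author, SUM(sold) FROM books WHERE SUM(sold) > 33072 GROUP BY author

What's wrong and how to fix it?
Bug: Aggregate functions cannot appear in a WHERE clause

Fix: Use HAVING (which filters groups after aggregation) instead of WHERE

Corrected query:
SELECT author, SUM(sold) FROM books GROUP BY author HAVING SUM(sold) > 33072

Result:
author  | SUM(sold)
--------+----------
Austen  | 52692    
Le Guin | 88819    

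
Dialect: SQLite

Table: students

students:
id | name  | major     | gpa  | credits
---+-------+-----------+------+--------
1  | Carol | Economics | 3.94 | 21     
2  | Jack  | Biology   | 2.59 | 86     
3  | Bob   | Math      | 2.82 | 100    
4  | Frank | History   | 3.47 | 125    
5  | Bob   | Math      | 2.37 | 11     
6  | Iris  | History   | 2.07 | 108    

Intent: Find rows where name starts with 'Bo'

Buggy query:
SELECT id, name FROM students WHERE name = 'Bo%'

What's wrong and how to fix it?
Bug: Wildcards only work with LIKE; '=' treats '%' as a literal character

Fix: Replace '=' with LIKE so 'Bo%' is treated as a pattern

Corrected query:
SELECT id, name FROM students WHERE name LIKE 'Bo%'

Result:
id | name
---+-----
3  | Bob 
5  | Bob 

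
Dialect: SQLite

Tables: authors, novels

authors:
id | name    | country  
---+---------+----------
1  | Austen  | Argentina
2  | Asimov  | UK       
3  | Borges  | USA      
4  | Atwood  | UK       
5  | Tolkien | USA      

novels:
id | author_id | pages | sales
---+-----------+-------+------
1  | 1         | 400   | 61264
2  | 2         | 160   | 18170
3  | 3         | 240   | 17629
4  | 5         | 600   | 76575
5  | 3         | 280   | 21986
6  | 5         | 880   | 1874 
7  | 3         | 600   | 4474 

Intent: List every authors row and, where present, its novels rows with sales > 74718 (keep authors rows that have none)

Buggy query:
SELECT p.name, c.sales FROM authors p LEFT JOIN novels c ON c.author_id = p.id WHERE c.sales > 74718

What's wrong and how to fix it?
Bug: A WHERE condition on the right-hand table after LEFT JOIN drops unmatched parents

Fix: Put 'c.sales > 74718' in the JOIN's ON clause instead of WHERE

Corrected query:
SELECT p.name, c.sales FROM authors p LEFT JOIN novels c ON c.author_id = p.id AND c.sales > 74718

Result:
name    | sales
--------+------
Austen  | NULL 
Asimov  | NULL 
Borges  | NULL 
Atwood  | NULL 
Tolkien | 76575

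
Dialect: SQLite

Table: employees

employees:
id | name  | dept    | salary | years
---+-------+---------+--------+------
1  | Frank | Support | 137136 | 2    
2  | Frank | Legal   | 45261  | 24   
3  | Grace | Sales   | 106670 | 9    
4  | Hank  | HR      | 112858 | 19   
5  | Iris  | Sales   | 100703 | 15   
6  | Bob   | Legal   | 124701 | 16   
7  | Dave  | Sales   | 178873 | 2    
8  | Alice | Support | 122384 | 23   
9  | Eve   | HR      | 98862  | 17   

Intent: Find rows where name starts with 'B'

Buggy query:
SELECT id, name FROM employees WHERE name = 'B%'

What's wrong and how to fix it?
Bug: '=' compares the literal string including the % character; pattern matching needs LIKE

Fix: Use LIKE for wildcard pattern matching

Corrected query:
SELECT id, name FROM employees WHERE name LIKE 'B%'

Result:
id | name
---+-----
6  | Bob 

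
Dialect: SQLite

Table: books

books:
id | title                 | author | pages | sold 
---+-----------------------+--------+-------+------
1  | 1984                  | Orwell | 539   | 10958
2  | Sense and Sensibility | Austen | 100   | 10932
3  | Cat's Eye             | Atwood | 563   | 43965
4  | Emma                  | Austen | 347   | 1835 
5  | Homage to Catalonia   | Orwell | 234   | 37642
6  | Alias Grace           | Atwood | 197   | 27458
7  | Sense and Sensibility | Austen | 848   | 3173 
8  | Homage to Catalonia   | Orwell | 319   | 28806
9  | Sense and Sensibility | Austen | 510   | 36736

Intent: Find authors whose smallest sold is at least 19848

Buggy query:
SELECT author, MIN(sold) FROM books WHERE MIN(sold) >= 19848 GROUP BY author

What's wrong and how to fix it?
Bug: MIN() in WHERE is a misuse of aggregate

Fix: Replace WHERE with HAVING after the GROUP BY

Corrected query:
SELECT author, MIN(sold) FROM books GROUP BY author HAVING MIN(sold) >= 19848

Result:
author | MIN(sold)
-------+----------
Atwood | 27458    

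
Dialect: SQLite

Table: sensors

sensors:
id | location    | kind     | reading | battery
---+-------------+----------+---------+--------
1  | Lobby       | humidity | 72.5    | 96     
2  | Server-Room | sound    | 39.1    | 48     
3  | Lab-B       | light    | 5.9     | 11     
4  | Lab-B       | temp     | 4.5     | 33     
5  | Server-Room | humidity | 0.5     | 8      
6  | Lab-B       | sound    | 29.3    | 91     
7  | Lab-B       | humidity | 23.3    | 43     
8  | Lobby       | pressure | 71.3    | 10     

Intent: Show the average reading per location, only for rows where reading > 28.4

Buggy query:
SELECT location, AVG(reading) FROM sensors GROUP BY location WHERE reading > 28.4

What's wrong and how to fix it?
Bug: Row-level WHERE must come before GROUP BY in the clause order

Fix: Move the WHERE clause before GROUP BY

Corrected query:
SELECT location, AVG(reading) FROM sensors WHERE reading > 28.4 GROUP BY location

Result:
location    | AVG(reading)
------------+-------------
Lab-B       | 29.3        
Lobby       | 71.9        
Server-Room | 39.1        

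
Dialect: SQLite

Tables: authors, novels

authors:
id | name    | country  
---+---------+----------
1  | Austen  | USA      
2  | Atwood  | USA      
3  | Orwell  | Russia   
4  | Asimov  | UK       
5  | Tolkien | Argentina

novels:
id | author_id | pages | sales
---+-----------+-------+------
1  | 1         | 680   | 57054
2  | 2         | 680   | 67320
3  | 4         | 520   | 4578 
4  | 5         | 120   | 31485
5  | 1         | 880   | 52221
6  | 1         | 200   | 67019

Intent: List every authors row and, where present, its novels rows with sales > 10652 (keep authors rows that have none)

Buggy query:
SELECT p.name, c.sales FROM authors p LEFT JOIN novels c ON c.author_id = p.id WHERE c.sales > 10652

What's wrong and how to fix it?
Bug: A WHERE condition on the right-hand table after LEFT JOIN drops unmatched parents

Fix: Put 'c.sales > 10652' in the JOIN's ON clause instead of WHERE

Corrected query:
SELECT p.name, c.sales FROM authors p LEFT JOIN novels c ON c.author_id = p.id AND c.sales > 10652

Result:
name    | sales
--------+------
Austen  | 52221
Austen  | 57054
Austen  | 67019
Atwood  | 67320
Orwell  | NULL 
Asimov  | NULL 
Tolkien | 31485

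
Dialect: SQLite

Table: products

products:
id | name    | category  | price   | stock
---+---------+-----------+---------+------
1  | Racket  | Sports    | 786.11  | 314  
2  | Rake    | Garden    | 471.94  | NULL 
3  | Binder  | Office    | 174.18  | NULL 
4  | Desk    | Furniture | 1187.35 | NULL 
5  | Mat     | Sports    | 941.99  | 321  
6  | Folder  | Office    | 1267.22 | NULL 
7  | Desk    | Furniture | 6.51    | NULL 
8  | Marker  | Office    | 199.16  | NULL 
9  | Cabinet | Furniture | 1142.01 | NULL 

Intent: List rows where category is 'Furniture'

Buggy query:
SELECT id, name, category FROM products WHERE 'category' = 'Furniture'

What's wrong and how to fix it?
Bug: Single quotes denote string literals in SQL; the column name is being compared as a constant string

Fix: Reference the column as category without single quotes

Corrected query:
SELECT id, name, category FROM products WHERE category = 'Furniture'

Result:
id | name    | category 
---+---------+----------
4  | Desk    | Furniture
7  | Desk    | Furniture
9  | Cabinet | Furniture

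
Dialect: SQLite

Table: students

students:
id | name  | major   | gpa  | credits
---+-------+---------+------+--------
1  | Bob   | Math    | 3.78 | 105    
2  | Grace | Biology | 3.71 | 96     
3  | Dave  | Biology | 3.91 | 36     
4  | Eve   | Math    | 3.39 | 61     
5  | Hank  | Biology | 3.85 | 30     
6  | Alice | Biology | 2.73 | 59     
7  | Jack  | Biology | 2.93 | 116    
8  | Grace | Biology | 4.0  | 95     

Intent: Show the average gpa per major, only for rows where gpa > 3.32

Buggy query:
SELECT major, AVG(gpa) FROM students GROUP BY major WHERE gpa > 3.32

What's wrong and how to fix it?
Bug: WHERE cannot follow GROUP BY

Fix: Place WHERE between FROM and GROUP BY

Corrected query:
SELECT major, AVG(gpa) FROM students WHERE gpa > 3.32 GROUP BY major

Result:
major   | AVG(gpa)
--------+---------
Biology | 3.8675  
Math    | 3.585   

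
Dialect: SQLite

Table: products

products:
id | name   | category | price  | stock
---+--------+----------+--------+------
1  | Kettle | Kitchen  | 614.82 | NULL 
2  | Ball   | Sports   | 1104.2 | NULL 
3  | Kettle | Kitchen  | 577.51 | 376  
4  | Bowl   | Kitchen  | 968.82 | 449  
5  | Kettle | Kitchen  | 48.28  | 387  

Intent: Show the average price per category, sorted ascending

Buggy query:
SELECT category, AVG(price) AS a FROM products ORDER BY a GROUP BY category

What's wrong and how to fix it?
Bug: GROUP BY must precede ORDER BY

Fix: Reorder: SELECT … FROM … GROUP BY … ORDER BY …

Corrected query:
SELECT category, AVG(price) AS a FROM products GROUP BY category ORDER BY a

Result:
category | a       
---------+---------
Kitchen  | 552.3575
Sports   | 1104.2  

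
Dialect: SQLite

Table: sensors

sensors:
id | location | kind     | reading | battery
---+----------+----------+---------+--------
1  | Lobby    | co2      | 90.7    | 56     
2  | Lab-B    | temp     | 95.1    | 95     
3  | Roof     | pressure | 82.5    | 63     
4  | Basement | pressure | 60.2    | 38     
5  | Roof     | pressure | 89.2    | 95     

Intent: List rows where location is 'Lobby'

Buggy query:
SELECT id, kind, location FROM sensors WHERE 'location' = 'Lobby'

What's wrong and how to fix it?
Bug: Single quotes denote string literals in SQL; the column name is being compared as a constant string

Fix: Reference the column as location without single quotes

Corrected query:
SELECT id, kind, location FROM sensors WHERE location = 'Lobby'

Result:
id | kind | location
---+------+---------
1  | co2  | Lobby   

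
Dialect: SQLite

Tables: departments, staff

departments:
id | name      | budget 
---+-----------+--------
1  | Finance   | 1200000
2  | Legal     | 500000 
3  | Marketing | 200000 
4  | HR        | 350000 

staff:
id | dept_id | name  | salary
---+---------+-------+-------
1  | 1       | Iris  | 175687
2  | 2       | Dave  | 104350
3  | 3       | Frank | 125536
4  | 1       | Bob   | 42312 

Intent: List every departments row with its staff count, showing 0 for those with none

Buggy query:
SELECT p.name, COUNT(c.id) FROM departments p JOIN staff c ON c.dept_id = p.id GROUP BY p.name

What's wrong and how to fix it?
Bug: INNER JOIN drops departments rows that have no matching staff rows

Fix: Switch to LEFT JOIN to retain unmatched parent rows

Corrected query:
SELECT p.name, COUNT(c.id) FROM departments p LEFT JOIN staff c ON c.dept_id = p.id GROUP BY p.name

Result:
name      | COUNT(c.id)
----------+------------
Finance   | 2          
HR        | 0          
Legal     | 1          
Marketing | 1          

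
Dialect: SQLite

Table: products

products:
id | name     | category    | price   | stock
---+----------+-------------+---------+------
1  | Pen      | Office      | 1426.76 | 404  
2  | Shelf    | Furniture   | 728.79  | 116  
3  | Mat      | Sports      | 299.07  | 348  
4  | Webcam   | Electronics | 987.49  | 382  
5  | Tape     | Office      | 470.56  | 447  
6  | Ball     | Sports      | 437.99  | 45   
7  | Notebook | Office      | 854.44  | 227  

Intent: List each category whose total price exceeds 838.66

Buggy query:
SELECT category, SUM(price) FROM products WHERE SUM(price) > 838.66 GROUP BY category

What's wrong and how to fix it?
Bug: SUM(price) is an aggregate, but WHERE filters rows before aggregation

Fix: Use HAVING (which filters groups after aggregation) instead of WHERE

Corrected query:
SELECT category, SUM(price) FROM products GROUP BY category HAVING SUM(price) > 838.66

Result:
category    | SUM(price)
------------+-----------
Electronics | 987.49    
Office      | 2751.76   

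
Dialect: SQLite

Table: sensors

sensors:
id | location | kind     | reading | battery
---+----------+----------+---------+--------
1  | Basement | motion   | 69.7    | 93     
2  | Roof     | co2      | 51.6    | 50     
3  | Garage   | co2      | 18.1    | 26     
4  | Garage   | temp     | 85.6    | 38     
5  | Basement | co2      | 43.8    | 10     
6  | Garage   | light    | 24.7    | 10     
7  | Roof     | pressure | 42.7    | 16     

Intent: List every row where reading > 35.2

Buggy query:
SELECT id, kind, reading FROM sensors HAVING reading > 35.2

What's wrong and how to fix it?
Bug: HAVING filters the output of aggregation, but this query has no GROUP BY and no aggregate functions, so SQLite rejects it (HAVING clause on a non-aggregate query); the condition here is per row

Fix: Replace HAVING with WHERE since the condition applies to individual rows

Corrected query:
SELECT id, kind, reading FROM sensors WHERE reading > 35.2

Result:
id | kind     | reading
---+----------+--------
1  | motion   | 69.7   
2  | co2      | 51.6   
4  | temp     | 85.6   
5  | co2      | 43.8   
7  | pressure | 42.7   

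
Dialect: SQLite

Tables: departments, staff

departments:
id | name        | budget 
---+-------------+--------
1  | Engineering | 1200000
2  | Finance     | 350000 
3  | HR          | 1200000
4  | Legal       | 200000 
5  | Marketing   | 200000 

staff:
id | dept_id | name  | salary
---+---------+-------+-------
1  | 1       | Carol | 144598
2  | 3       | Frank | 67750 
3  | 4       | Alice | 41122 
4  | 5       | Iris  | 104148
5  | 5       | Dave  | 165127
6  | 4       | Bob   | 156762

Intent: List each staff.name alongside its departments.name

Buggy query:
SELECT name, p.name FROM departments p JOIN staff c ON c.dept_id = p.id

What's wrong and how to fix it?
Bug: Both tables have a 'name' column; the unqualified reference is ambiguous

Fix: Qualify the column with its table alias (c.name)

Corrected query:
SELECT c.name, p.name FROM departments p JOIN staff c ON c.dept_id = p.id

Result:
name  | name       
------+------------
Carol | Engineering
Frank | HR         
Alice | Legal      
Iris  | Marketing  
Dave  | Marketing  
Bob   | Legal      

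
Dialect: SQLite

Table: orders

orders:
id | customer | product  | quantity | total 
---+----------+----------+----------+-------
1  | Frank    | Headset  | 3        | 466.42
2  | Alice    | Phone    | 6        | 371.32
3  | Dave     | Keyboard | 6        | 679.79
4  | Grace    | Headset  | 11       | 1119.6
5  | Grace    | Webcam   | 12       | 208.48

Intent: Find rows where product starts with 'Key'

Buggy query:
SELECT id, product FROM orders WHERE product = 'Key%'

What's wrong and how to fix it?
Bug: Wildcards only work with LIKE; '=' treats '%' as a literal character

Fix: Replace '=' with LIKE so 'Key%' is treated as a pattern

Corrected query:
SELECT id, product FROM orders WHERE product LIKE 'Key%'

Result:
id | product 
---+---------
3  | Keyboard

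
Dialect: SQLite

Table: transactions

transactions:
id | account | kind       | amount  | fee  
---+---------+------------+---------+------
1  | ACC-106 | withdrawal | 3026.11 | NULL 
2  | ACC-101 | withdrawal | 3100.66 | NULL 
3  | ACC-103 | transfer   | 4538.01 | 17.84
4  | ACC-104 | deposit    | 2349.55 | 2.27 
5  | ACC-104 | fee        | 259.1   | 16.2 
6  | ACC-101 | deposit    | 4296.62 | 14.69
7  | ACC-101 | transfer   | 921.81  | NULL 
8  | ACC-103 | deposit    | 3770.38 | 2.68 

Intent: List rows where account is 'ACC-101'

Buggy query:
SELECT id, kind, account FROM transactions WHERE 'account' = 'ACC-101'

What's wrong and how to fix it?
Bug: 'account' in single quotes is a string literal, not the column; the comparison is literal-vs-literal and never true

Fix: Remove the quotes around the column name (or use double quotes for an identifier)

Corrected query:
SELECT id, kind, account FROM transactions WHERE account = 'ACC-101'

Result:
id | kind       | account
---+------------+--------
2  | withdrawal | ACC-101
6  | deposit    | ACC-101
7  | transfer   | ACC-101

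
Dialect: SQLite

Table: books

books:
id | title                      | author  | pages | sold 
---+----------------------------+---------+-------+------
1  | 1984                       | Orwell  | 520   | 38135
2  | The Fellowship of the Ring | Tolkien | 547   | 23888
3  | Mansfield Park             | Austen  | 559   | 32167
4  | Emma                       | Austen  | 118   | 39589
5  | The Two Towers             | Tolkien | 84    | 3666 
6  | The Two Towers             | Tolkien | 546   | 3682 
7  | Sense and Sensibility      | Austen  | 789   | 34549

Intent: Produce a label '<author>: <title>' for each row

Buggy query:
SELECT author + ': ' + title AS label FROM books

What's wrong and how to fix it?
Bug: '+' is numeric addition; on text columns SQLite converts them to 0 instead of concatenating

Fix: Use the || operator for string concatenation

Corrected query:
SELECT author || ': ' || title AS label FROM books

Result:
label                              
-----------------------------------
Orwell: 1984                       
Tolkien: The Fellowship of the Ring
Austen: Mansfield Park             
Austen: Emma                       
Tolkien: The Two Towers            
Tolkien: The Two Towers            
Austen: Sense and Sensibility      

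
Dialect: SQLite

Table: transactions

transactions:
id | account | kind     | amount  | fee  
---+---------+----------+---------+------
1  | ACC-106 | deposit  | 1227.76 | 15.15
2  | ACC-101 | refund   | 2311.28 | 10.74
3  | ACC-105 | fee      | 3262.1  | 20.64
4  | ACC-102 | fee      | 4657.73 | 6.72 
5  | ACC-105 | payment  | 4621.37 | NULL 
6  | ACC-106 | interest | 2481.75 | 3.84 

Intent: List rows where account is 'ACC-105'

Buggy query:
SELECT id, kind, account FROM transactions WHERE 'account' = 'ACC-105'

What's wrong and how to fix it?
Bug: 'account' in single quotes is a string literal, not the column; the comparison is literal-vs-literal and never true

Fix: Reference the column as account without single quotes

Corrected query:
SELECT id, kind, account FROM transactions WHERE account = 'ACC-105'

Result:
id | kind    | account
---+---------+--------
3  | fee     | ACC-105
5  | payment | ACC-105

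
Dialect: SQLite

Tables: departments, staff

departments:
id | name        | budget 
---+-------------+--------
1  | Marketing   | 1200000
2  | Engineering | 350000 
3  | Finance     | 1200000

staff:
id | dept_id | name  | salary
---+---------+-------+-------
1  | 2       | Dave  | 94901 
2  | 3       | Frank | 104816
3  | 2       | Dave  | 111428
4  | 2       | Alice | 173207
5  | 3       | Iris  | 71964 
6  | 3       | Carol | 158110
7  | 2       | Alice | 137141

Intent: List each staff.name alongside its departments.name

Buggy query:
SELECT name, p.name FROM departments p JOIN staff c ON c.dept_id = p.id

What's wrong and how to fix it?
Bug: Both tables have a 'name' column; the unqualified reference is ambiguous

Fix: Prefix ambiguous columns with the table alias

Corrected query:
SELECT c.name, p.name FROM departments p JOIN staff c ON c.dept_id = p.id

Result:
name  | name       
------+------------
Dave  | Engineering
Frank | Finance    
Dave  | Engineering
Alice | Engineering
Iris  | Finance    
Carol | Finance    
Alice | Engineering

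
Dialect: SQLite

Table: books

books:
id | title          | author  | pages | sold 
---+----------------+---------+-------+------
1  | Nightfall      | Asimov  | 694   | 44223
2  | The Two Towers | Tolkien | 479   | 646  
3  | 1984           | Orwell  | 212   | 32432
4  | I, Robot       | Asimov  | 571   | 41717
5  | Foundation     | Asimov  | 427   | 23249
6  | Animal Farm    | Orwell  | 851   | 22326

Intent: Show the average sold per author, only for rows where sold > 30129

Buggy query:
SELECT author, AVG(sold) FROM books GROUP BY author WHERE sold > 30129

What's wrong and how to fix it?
Bug: Row-level WHERE must come before GROUP BY in the clause order

Fix: Move the WHERE clause before GROUP BY

Corrected query:
SELECT author, AVG(sold) FROM books WHERE sold > 30129 GROUP BY author

Result:
author | AVG(sold)
-------+----------
Asimov | 42970    
Orwell | 32432    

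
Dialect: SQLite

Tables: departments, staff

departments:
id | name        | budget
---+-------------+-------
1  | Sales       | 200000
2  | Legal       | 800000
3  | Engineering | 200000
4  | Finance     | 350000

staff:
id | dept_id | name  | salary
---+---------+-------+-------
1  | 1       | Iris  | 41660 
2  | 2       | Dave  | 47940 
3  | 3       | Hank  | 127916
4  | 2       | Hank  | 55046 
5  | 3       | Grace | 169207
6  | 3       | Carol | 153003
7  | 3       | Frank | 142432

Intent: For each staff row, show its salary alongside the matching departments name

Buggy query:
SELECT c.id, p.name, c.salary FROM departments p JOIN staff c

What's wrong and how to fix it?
Bug: JOIN with no ON clause produces a cartesian product; every staff row pairs with every departments row

Fix: Specify the join condition linking the foreign key to the parent id

Corrected query:
SELECT c.id, p.name, c.salary FROM departments p JOIN staff c ON c.dept_id = p.id

Result:
id | name        | salary
---+-------------+-------
1  | Sales       | 41660 
2  | Legal       | 47940 
3  | Engineering | 127916
4  | Legal       | 55046 
5  | Engineering | 169207
6  | Engineering | 153003
7  | Engineering | 142432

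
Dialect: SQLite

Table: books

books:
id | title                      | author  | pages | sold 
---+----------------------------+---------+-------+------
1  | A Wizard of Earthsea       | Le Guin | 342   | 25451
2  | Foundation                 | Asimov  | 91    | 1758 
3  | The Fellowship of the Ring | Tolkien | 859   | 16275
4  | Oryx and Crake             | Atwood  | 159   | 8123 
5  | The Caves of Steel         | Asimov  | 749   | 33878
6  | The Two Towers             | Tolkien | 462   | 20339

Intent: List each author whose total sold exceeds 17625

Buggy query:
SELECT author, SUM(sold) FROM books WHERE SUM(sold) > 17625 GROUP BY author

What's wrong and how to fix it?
Bug: Aggregate functions cannot appear in a WHERE clause

Fix: Move the aggregate condition to a HAVING clause

Corrected query:
SELECT author, SUM(sold) FROM books GROUP BY author HAVING SUM(sold) > 17625

Result:
author  | SUM(sold)
--------+----------
Asimov  | 35636    
Le Guin | 25451    
Tolkien | 36614    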